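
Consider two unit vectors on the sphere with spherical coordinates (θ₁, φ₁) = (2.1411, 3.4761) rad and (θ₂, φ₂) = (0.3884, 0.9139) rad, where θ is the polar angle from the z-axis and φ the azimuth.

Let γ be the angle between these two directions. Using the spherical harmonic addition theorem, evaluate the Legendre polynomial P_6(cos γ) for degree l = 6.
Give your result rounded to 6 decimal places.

-0.324512

Addition theorem: P_6(cos γ) = (4π/13) Σ_m Y*_{lm}(Ω₁) Y_{lm}(Ω₂), m = −6…6:
  [-6]  conj(Y_{6,-6})(Ω₁) = (-0.072602, 0.155731) ; Y_{6,-6}(Ω₂) = (0.000993, 0.001022) ; Δ = (-0.000231, 0.000080)
  [-5]  conj(Y_{6,-5})(Ω₁) = (-0.038774, 0.379793) ; Y_{6,-5}(Ω₂) = (-0.001718, 0.011942) ; Δ = (-0.004469, -0.001116)
  [-4]  conj(Y_{6,-4})(Ω₁) = (0.091150, 0.384497) ; Y_{6,-4}(Ω₂) = (-0.053823, 0.030390) ; Δ = (-0.016591, -0.017925)
  [-3]  conj(Y_{6,-3})(Ω₁) = (0.023246, 0.036485) ; Y_{6,-3}(Ω₂) = (-0.193706, -0.081873) ; Δ = (-0.001516, -0.008971)
  [-2]  conj(Y_{6,-2})(Ω₁) = (-0.261198, -0.206516) ; Y_{6,-2}(Ω₂) = (-0.116294, -0.442492) ; Δ = (-0.061006, 0.139594)
  [-1]  conj(Y_{6,-1})(Ω₁) = (-0.166353, -0.057819) ; Y_{6,-1}(Ω₂) = (0.310005, -0.402007) ; Δ = (-0.074814, 0.048951)
  [+0]  conj(Y_{6,0})(Ω₁) = (0.290091, -0.000000) ; Y_{6,0}(Ω₂) = (-0.063621, 0.000000) ; Δ = (-0.018456, 0.000000)
  [+1]  conj(Y_{6,1})(Ω₁) = (0.166353, -0.057819) ; Y_{6,1}(Ω₂) = (-0.310005, -0.402007) ; Δ = (-0.074814, -0.048951)
  [+2]  conj(Y_{6,2})(Ω₁) = (-0.261198, 0.206516) ; Y_{6,2}(Ω₂) = (-0.116294, 0.442492) ; Δ = (-0.061006, -0.139594)
  [+3]  conj(Y_{6,3})(Ω₁) = (-0.023246, 0.036485) ; Y_{6,3}(Ω₂) = (0.193706, -0.081873) ; Δ = (-0.001516, 0.008971)
  [+4]  conj(Y_{6,4})(Ω₁) = (0.091150, -0.384497) ; Y_{6,4}(Ω₂) = (-0.053823, -0.030390) ; Δ = (-0.016591, 0.017925)
  [+5]  conj(Y_{6,5})(Ω₁) = (0.038774, 0.379793) ; Y_{6,5}(Ω₂) = (0.001718, 0.011942) ; Δ = (-0.004469, 0.001116)
  [+6]  conj(Y_{6,6})(Ω₁) = (-0.072602, -0.155731) ; Y_{6,6}(Ω₂) = (0.000993, -0.001022) ; Δ = (-0.000231, -0.000080)
Σ over m = (-0.335710, -0.000000); ×(4π/13) → (-0.324512, -0.000000). Real part: -0.324512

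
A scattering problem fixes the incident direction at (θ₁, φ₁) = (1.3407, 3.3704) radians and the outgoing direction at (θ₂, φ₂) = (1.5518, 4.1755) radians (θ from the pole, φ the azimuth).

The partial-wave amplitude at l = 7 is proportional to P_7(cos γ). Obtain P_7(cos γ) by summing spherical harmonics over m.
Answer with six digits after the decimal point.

0.210783

Addition theorem: P_7(cos γ) = (4π/15) Σ_m Y*_{lm}(Ω₁) Y_{lm}(Ω₂), m = −7…7:
  term(m=-7) = +0.165215+0.124943i   from Y*(Ω₁)=+0.012796-0.414572i, Y(Ω₂)=-0.288802+0.407433i
  term(m=-6) = +0.001522+0.012816i   from Y*(Ω₁)=+0.071493+0.356432i, Y(Ω₂)=+0.035388+0.002828i
  term(m=-5) = -0.024053+0.029329i   from Y*(Ω₁)=+0.043029+0.094630i, Y(Ω₂)=+0.161054+0.327411i
  term(m=-4) = -0.014538+0.001148i   from Y*(Ω₁)=-0.213074-0.277070i, Y(Ω₂)=+0.022752-0.034974i
  term(m=-3) = +0.001160+0.001030i   from Y*(Ω₁)=+0.003647+0.002988i, Y(Ω₂)=+0.328827+0.013117i
  term(m=-2) = -0.000572-0.014520i   from Y*(Ω₁)=+0.293308+0.144449i, Y(Ω₂)=-0.021192-0.039068i
  term(m=-1) = -0.010130+0.010537i   from Y*(Ω₁)=-0.045020-0.010485i, Y(Ω₂)=+0.161728-0.271717i
  term(m=+0) = +0.014397+0.000000i   from Y*(Ω₁)=-0.318162-0.000000i, Y(Ω₂)=-0.045250+0.000000i
  term(m=+1) = -0.010130-0.010537i   from Y*(Ω₁)=+0.045020-0.010485i, Y(Ω₂)=-0.161728-0.271717i
  term(m=+2) = -0.000572+0.014520i   from Y*(Ω₁)=+0.293308-0.144449i, Y(Ω₂)=-0.021192+0.039068i
  term(m=+3) = +0.001160-0.001030i   from Y*(Ω₁)=-0.003647+0.002988i, Y(Ω₂)=-0.328827+0.013117i
  term(m=+4) = -0.014538-0.001148i   from Y*(Ω₁)=-0.213074+0.277070i, Y(Ω₂)=+0.022752+0.034974i
  term(m=+5) = -0.024053-0.029329i   from Y*(Ω₁)=-0.043029+0.094630i, Y(Ω₂)=-0.161054+0.327411i
  term(m=+6) = +0.001522-0.012816i   from Y*(Ω₁)=+0.071493-0.356432i, Y(Ω₂)=+0.035388-0.002828i
  term(m=+7) = +0.165215-0.124943i   from Y*(Ω₁)=-0.012796-0.414572i, Y(Ω₂)=+0.288802+0.407433i
Total Σ_m = +0.251604+0.000000i. Multiply by 0.837758: +0.210783+0.000000i. P_7(cos γ) = 0.210783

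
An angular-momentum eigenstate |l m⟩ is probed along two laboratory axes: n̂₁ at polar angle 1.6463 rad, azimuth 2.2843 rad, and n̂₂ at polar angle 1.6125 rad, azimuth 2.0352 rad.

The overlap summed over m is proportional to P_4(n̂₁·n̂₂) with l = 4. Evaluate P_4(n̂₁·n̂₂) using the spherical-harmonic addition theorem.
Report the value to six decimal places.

Expand P_4 via completeness: Σ_{m} conj(Y_{4,m}) at Ω₁ times Y_{4,m} at Ω₂ —
  [-4]  conj(Y_{4,-4})(Ω₁) = -0.41954 + 0.12409j ; Y_{4,-4}(Ω₂) = -0.12476 - 0.42298j ; Δ = 0.10483 + 0.16198j
  [-3]  conj(Y_{4,-3})(Ω₁) = -0.07883 - 0.05049j ; Y_{4,-3}(Ω₂) = -0.05123 - 0.00919j ; Δ = 0.00357 + 0.00331j
  [-2]  conj(Y_{4,-2})(Ω₁) = 0.04576 + 0.31608j ; Y_{4,-2}(Ω₂) = 0.19753 - 0.26420j ; Δ = 0.09255 + 0.05034j
  [-1]  conj(Y_{4,-1})(Ω₁) = -0.06894 + 0.07964j ; Y_{4,-1}(Ω₂) = -0.02637 - 0.05264j ; Δ = 0.00601 + 0.00153j
  [+0]  conj(Y_{4,0})(Ω₁) = 0.29942 + 0.00000j ; Y_{4,0}(Ω₂) = 0.31185 + 0.00000j ; Δ = 0.09337 + 0.00000j
  [+1]  conj(Y_{4,1})(Ω₁) = 0.06894 + 0.07964j ; Y_{4,1}(Ω₂) = 0.02637 - 0.05264j ; Δ = 0.00601 - 0.00153j
  [+2]  conj(Y_{4,2})(Ω₁) = 0.04576 - 0.31608j ; Y_{4,2}(Ω₂) = 0.19753 + 0.26420j ; Δ = 0.09255 - 0.05034j
  [+3]  conj(Y_{4,3})(Ω₁) = 0.07883 - 0.05049j ; Y_{4,3}(Ω₂) = 0.05123 - 0.00919j ; Δ = 0.00357 - 0.00331j
  [+4]  conj(Y_{4,4})(Ω₁) = -0.41954 - 0.12409j ; Y_{4,4}(Ω₂) = -0.12476 + 0.42298j ; Δ = 0.10483 - 0.16198j
Total Σ_m = 0.50730 + 0.00000j. Multiply by 1.396263: 0.70832 + 0.00000j. P_4(cos γ) = 0.708322

0.708322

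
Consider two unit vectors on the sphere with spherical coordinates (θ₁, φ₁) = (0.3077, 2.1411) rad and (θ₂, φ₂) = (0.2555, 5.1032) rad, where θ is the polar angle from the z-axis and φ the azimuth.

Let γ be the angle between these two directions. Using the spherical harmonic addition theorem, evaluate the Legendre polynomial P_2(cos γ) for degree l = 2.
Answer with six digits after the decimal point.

0.575556

Summing Y*_{l m}(θ₁,φ₁)·Y_{l m}(θ₂,φ₂) over m ∈ [−2, 2]; prefactor 4π/(2·2+1) = 2.513274:
  [-2]  conj(Y_{2,-2})(Ω₁) = (-0.014777, -0.032204) ; Y_{2,-2}(Ω₂) = (-0.017512, 0.017380) ; Δ = (0.000818, 0.000307)
  [-1]  conj(Y_{2,-1})(Ω₁) = (-0.120390, 0.187699) ; Y_{2,-1}(Ω₂) = (0.071962, 0.174664) ; Δ = (-0.041448, -0.007521)
  [+0]  conj(Y_{2,0})(Ω₁) = (0.543992, -0.000000) ; Y_{2,0}(Ω₂) = (0.570349, 0.000000) ; Δ = (0.310265, 0.000000)
  [+1]  conj(Y_{2,1})(Ω₁) = (0.120390, 0.187699) ; Y_{2,1}(Ω₂) = (-0.071962, 0.174664) ; Δ = (-0.041448, 0.007521)
  [+2]  conj(Y_{2,2})(Ω₁) = (-0.014777, 0.032204) ; Y_{2,2}(Ω₂) = (-0.017512, -0.017380) ; Δ = (0.000818, -0.000307)
Accumulated sum (0.229007, 0.000000); after 4π/(2l+1) scaling, (0.575556, 0.000000) ⇒ P_2 = 0.575556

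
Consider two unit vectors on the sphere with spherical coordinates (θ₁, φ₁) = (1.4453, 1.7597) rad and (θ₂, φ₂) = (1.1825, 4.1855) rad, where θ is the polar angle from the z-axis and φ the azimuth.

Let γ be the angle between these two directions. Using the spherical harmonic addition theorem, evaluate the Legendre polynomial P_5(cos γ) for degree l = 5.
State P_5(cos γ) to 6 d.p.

0.260597

Term-by-term m-sum for l=5 (normalisation 4π/11 = 1.142397):
  m=-5: -0.36149 + 0.26151j × -0.15311 - 0.27557j = 0.12741 + 0.05958j  (running Σ = 0.12741 + 0.05958j)
  m=-4: 0.12956 + 0.12206j × -0.20853 + 0.35045j = -0.06979 + 0.01995j  (running Σ = 0.05762 + 0.07952j)
  m=-3: -0.15580 + 0.24484j × 0.07957 + 0.00079j = -0.01259 + 0.01936j  (running Σ = 0.04503 + 0.09889j)
  m=-2: 0.18496 + 0.07340j × 0.15486 + 0.27235j = 0.00865 + 0.06174j  (running Σ = 0.05368 + 0.16063j)
  m=-1: -0.04689 + 0.24526j × 0.08576 - 0.14742j = 0.03214 + 0.02795j  (running Σ = 0.08582 + 0.18857j)
  m=0: 0.20375 + 0.00000j × 0.27720 + 0.00000j = 0.05648 + 0.00000j  (running Σ = 0.14230 + 0.18857j)
  m=1: 0.04689 + 0.24526j × -0.08576 - 0.14742j = 0.03214 - 0.02795j  (running Σ = 0.17443 + 0.16063j)
  m=2: 0.18496 - 0.07340j × 0.15486 - 0.27235j = 0.00865 - 0.06174j  (running Σ = 0.18308 + 0.09889j)
  m=3: 0.15580 + 0.24484j × -0.07957 + 0.00079j = -0.01259 - 0.01936j  (running Σ = 0.17049 + 0.07952j)
  m=4: 0.12956 - 0.12206j × -0.20853 - 0.35045j = -0.06979 - 0.01995j  (running Σ = 0.10070 + 0.05958j)
  m=5: 0.36149 + 0.26151j × 0.15311 - 0.27557j = 0.12741 - 0.05958j  (running Σ = 0.22811 + 0.00000j)
Σ over m = 0.22811 + 0.00000j; ×(4π/11) → 0.26060 + 0.00000j. Real part: 0.260597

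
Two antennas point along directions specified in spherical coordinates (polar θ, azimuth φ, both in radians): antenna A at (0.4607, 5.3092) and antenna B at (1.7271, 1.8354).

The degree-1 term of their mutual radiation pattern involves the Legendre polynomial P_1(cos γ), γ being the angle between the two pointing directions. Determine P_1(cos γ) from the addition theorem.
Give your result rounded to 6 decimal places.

-0.554583

Summing Y*_{l m}(θ₁,φ₁)·Y_{l m}(θ₂,φ₂) over m ∈ [−1, 1]; prefactor 4π/(2·1+1) = 4.188790:
  term(m=-1) = -0.049554-0.017096i   from Y*(Ω₁)=+0.086323-0.127046i, Y(Ω₂)=-0.089254-0.329404i
  term(m=+0) = -0.033288+0.000000i   from Y*(Ω₁)=+0.437662-0.000000i, Y(Ω₂)=-0.076060+0.000000i
  term(m=+1) = -0.049554+0.017096i   from Y*(Ω₁)=-0.086323-0.127046i, Y(Ω₂)=+0.089254-0.329404i
Accumulated sum -0.132397+0.000000i; after 4π/(2l+1) scaling, -0.554583+0.000000i ⇒ P_1 = -0.554583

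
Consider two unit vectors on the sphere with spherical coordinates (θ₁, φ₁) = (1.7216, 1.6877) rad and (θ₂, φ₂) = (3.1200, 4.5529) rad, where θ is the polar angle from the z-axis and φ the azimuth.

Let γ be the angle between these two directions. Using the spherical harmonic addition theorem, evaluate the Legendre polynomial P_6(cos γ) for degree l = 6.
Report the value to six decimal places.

Summing Y*_{l m}(θ₁,φ₁)·Y_{l m}(θ₂,φ₂) over m ∈ [−6, 6]; prefactor 4π/(2·6+1) = 0.966644:
  m=-6: -0.344612-0.291102i × -0.000000-0.000000i = -0.000000+0.000000i  (running Σ = -0.000000+0.000000i)
  m=-5: +0.131030-0.198037i × +0.000000-0.000000i = -0.000000-0.000000i  (running Σ = -0.000000-0.000000i)
  m=-4: -0.228726-0.115499i × +0.000001+0.000000i = -0.000000-0.000000i  (running Σ = -0.000000-0.000000i)
  m=-3: +0.089403-0.244380i × -0.000024+0.000047i = +0.000009+0.000010i  (running Σ = +0.000009+0.000010i)
  m=-2: -0.189077-0.045031i × -0.002304-0.000761i = +0.000401+0.000248i  (running Σ = +0.000410+0.000257i)
  m=-1: +0.030973-0.263734i × +0.011275-0.070093i = -0.018137-0.005145i  (running Σ = -0.017726-0.004887i)
  m=0: -0.177229-0.000000i × +1.012134+0.000000i = -0.179379-0.000000i  (running Σ = -0.197106-0.004887i)
  m=1: -0.030973-0.263734i × -0.011275-0.070093i = -0.018137+0.005145i  (running Σ = -0.215242+0.000257i)
  m=2: -0.189077+0.045031i × -0.002304+0.000761i = +0.000401-0.000248i  (running Σ = -0.214841+0.000010i)
  m=3: -0.089403-0.244380i × +0.000024+0.000047i = +0.000009-0.000010i  (running Σ = -0.214832-0.000000i)
  m=4: -0.228726+0.115499i × +0.000001-0.000000i = -0.000000+0.000000i  (running Σ = -0.214832-0.000000i)
  m=5: -0.131030-0.198037i × -0.000000-0.000000i = -0.000000+0.000000i  (running Σ = -0.214832+0.000000i)
  m=6: -0.344612+0.291102i × -0.000000+0.000000i = -0.000000-0.000000i  (running Σ = -0.214832-0.000000i)
Total Σ_m = -0.214832-0.000000i. Multiply by 0.966644: -0.207666-0.000000i. P_6(cos γ) = -0.207666

-0.207666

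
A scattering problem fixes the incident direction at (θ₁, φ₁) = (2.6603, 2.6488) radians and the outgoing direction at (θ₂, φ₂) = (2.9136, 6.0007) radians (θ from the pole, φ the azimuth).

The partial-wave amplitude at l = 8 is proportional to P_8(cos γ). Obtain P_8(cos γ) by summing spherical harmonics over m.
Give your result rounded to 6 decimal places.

Addition theorem: P_8(cos γ) = (4π/17) Σ_m Y*_{lm}(Ω₁) Y_{lm}(Ω₂), m = −8…8:
  m=-8: (-0.000757, 0.000780) × (-0.000002, 0.000003) = (-0.000000, -0.000000)  (running Σ = (-0.000000, -0.000000))
  m=-7: (-0.007934, 0.002524) × (0.000024, -0.000056) = (-0.000000, 0.000001)  (running Σ = (-0.000000, 0.000000))
  m=-6: (-0.039275, -0.007343) × (-0.000082, 0.000659) = (0.000008, -0.000025)  (running Σ = (0.000008, -0.000025))
  m=-5: (-0.104880, -0.084402) × (-0.000828, -0.005183) = (-0.000351, 0.000613)  (running Σ = (-0.000343, 0.000589))
  m=-4: (-0.125332, -0.296129) × (0.013132, 0.027832) = (0.006596, -0.007377)  (running Σ = (0.006253, -0.006788))
  m=-3: (0.047120, -0.508400) × (-0.087432, -0.099018) = (-0.054460, 0.039785)  (running Σ = (-0.048207, 0.032997))
  m=-2: (0.229480, -0.346310) × (0.330341, 0.209402) = (0.148324, -0.066347)  (running Σ = (0.100117, -0.033350))
  m=-1: (-0.101727, 0.054625) × (-0.650778, -0.188886) = (0.076520, -0.016334)  (running Σ = (0.176637, -0.049684))
  m=0: (-0.461742, -0.000000) × (0.302721, 0.000000) = (-0.139779, -0.000000)  (running Σ = (0.036858, -0.049684))
  m=1: (0.101727, 0.054625) × (0.650778, -0.188886) = (0.076520, 0.016334)  (running Σ = (0.113377, -0.033350))
  m=2: (0.229480, 0.346310) × (0.330341, -0.209402) = (0.148324, 0.066347)  (running Σ = (0.261702, 0.032997))
  m=3: (-0.047120, -0.508400) × (0.087432, -0.099018) = (-0.054460, -0.039785)  (running Σ = (0.207241, -0.006788))
  m=4: (-0.125332, 0.296129) × (0.013132, -0.027832) = (0.006596, 0.007377)  (running Σ = (0.213837, 0.000589))
  m=5: (0.104880, -0.084402) × (0.000828, -0.005183) = (-0.000351, -0.000613)  (running Σ = (0.213487, -0.000025))
  m=6: (-0.039275, 0.007343) × (-0.000082, -0.000659) = (0.000008, 0.000025)  (running Σ = (0.213495, 0.000000))
  m=7: (0.007934, 0.002524) × (-0.000024, -0.000056) = (-0.000000, -0.000001)  (running Σ = (0.213495, -0.000000))
  m=8: (-0.000757, -0.000780) × (-0.000002, -0.000003) = (-0.000000, 0.000000)  (running Σ = (0.213495, 0.000000))
Accumulated sum (0.213495, 0.000000); after 4π/(2l+1) scaling, (0.157815, 0.000000) ⇒ P_8 = 0.157815

0.157815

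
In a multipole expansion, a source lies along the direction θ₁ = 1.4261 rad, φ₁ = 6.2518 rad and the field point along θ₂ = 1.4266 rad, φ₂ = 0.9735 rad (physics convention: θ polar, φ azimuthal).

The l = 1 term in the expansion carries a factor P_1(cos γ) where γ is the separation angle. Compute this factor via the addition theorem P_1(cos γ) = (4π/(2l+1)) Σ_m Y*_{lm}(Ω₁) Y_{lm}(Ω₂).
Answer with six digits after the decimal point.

Summing Y*_{l m}(θ₁,φ₁)·Y_{l m}(θ₂,φ₂) over m ∈ [−1, 1]; prefactor 4π/(2·1+1) = 4.188790:
  m=-1: (0.341715, -0.010728) × (0.192292, -0.282710) = (0.062676, -0.098669)  (running Σ = (0.062676, -0.098669))
  m=0: (0.070453, -0.000000) × (0.070211, 0.000000) = (0.004947, 0.000000)  (running Σ = (0.067623, -0.098669))
  m=1: (-0.341715, -0.010728) × (-0.192292, -0.282710) = (0.062676, 0.098669)  (running Σ = (0.130299, 0.000000))
Σ over m = (0.130299, 0.000000); ×(4π/3) → (0.545795, 0.000000). Real part: 0.545795

0.545795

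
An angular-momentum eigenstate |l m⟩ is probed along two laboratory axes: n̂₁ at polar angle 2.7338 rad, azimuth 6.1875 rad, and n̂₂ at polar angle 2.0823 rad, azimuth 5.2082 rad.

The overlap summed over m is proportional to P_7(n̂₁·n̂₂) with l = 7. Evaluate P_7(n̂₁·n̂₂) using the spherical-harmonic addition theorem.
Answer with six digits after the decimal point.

0.286345

Summing Y*_{l m}(θ₁,φ₁)·Y_{l m}(θ₂,φ₂) over m ∈ [−7, 7]; prefactor 4π/(2·7+1) = 0.837758:
  [-7]  conj(Y_{7,-7})(Ω₁) = (0.000605, -0.000479) ; Y_{7,-7}(Ω₂) = (0.061957, 0.181426) ; Δ = (0.000124, 0.000080)
  [-6]  conj(Y_{7,-6})(Ω₁) = (-0.005611, 0.003629) ; Y_{7,-6}(Ω₂) = (-0.397076, -0.066824) ; Δ = (0.002470, -0.001066)
  [-5]  conj(Y_{7,-5})(Ω₁) = (0.031812, -0.016498) ; Y_{7,-5}(Ω₂) = (0.240666, -0.308476) ; Δ = (0.002567, -0.013784)
  [-4]  conj(Y_{7,-4})(Ω₁) = (-0.122981, 0.049511) ; Y_{7,-4}(Ω₂) = (0.009557, 0.021843) ; Δ = (-0.002257, -0.002213)
  [-3]  conj(Y_{7,-3})(Ω₁) = (0.323873, -0.095610) ; Y_{7,-3}(Ω₂) = (0.336586, 0.028124) ; Δ = (0.111700, -0.023072)
  [-2]  conj(Y_{7,-2})(Ω₁) = (-0.529070, 0.102503) ; Y_{7,-2}(Ω₂) = (-0.100295, 0.153359) ; Δ = (0.037344, -0.091418)
  [-1]  conj(Y_{7,-1})(Ω₁) = (0.352461, -0.033829) ; Y_{7,-1}(Ω₂) = (0.127984, 0.236624) ; Δ = (0.053114, 0.079071)
  [+0]  conj(Y_{7,0})(Ω₁) = (0.310147, -0.000000) ; Y_{7,0}(Ω₂) = (-0.220301, 0.000000) ; Δ = (-0.068326, 0.000000)
  [+1]  conj(Y_{7,1})(Ω₁) = (-0.352461, -0.033829) ; Y_{7,1}(Ω₂) = (-0.127984, 0.236624) ; Δ = (0.053114, -0.079071)
  [+2]  conj(Y_{7,2})(Ω₁) = (-0.529070, -0.102503) ; Y_{7,2}(Ω₂) = (-0.100295, -0.153359) ; Δ = (0.037344, 0.091418)
  [+3]  conj(Y_{7,3})(Ω₁) = (-0.323873, -0.095610) ; Y_{7,3}(Ω₂) = (-0.336586, 0.028124) ; Δ = (0.111700, 0.023072)
  [+4]  conj(Y_{7,4})(Ω₁) = (-0.122981, -0.049511) ; Y_{7,4}(Ω₂) = (0.009557, -0.021843) ; Δ = (-0.002257, 0.002213)
  [+5]  conj(Y_{7,5})(Ω₁) = (-0.031812, -0.016498) ; Y_{7,5}(Ω₂) = (-0.240666, -0.308476) ; Δ = (0.002567, 0.013784)
  [+6]  conj(Y_{7,6})(Ω₁) = (-0.005611, -0.003629) ; Y_{7,6}(Ω₂) = (-0.397076, 0.066824) ; Δ = (0.002470, 0.001066)
  [+7]  conj(Y_{7,7})(Ω₁) = (-0.000605, -0.000479) ; Y_{7,7}(Ω₂) = (-0.061957, 0.181426) ; Δ = (0.000124, -0.000080)
Accumulated sum (0.341799, -0.000000); after 4π/(2l+1) scaling, (0.286345, -0.000000) ⇒ P_7 = 0.286345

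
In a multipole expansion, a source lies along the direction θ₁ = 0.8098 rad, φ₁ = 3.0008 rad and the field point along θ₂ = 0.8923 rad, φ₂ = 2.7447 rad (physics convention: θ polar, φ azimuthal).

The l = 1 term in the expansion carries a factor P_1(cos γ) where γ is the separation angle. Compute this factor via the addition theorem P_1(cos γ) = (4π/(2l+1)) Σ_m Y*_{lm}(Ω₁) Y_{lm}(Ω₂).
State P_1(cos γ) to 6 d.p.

0.978212

Expand P_1 via completeness: Σ_{m} conj(Y_{1,m}) at Ω₁ times Y_{1,m} at Ω₂ —
  [-1]  conj(Y_{1,-1})(Ω₁) = -0.24771 + 0.03511j ; Y_{1,-1}(Ω₂) = -0.24806 - 0.10397j ; Δ = 0.06510 + 0.01705j
  [+0]  conj(Y_{1,0})(Ω₁) = 0.33696 + 0.00000j ; Y_{1,0}(Ω₂) = 0.30666 + 0.00000j ; Δ = 0.10333 + 0.00000j
  [+1]  conj(Y_{1,1})(Ω₁) = 0.24771 + 0.03511j ; Y_{1,1}(Ω₂) = 0.24806 - 0.10397j ; Δ = 0.06510 - 0.01705j
Σ over m = 0.23353 + 0.00000j; ×(4π/3) → 0.97821 + 0.00000j. Real part: 0.978212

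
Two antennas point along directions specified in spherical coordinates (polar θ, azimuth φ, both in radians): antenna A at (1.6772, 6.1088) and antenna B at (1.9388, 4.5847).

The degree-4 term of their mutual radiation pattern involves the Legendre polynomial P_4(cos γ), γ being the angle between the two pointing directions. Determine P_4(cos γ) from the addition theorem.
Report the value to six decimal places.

Summing Y*_{l m}(θ₁,φ₁)·Y_{l m}(θ₂,φ₂) over m ∈ [−4, 4]; prefactor 4π/(2·4+1) = 1.396263:
  [-4]  conj(Y_{4,-4})(Ω₁) = 0.33156 - 0.27788j ; Y_{4,-4}(Ω₂) = 0.29259 + 0.16395j ; Δ = 0.14257 - 0.02694j
  [-3]  conj(Y_{4,-3})(Ω₁) = -0.11321 + 0.06529j ; Y_{4,-3}(Ω₂) = -0.13671 + 0.33926j ; Δ = -0.00667 - 0.04733j
  [-2]  conj(Y_{4,-2})(Ω₁) = -0.28630 + 0.10411j ; Y_{4,-2}(Ω₂) = 0.02650 + 0.00692j ; Δ = -0.00831 + 0.00078j
  [-1]  conj(Y_{4,-1})(Ω₁) = 0.14372 - 0.02532j ; Y_{4,-1}(Ω₂) = -0.04235 + 0.32983j ; Δ = 0.00227 + 0.04847j
  [+0]  conj(Y_{4,0})(Ω₁) = 0.28203 + 0.00000j ; Y_{4,0}(Ω₂) = -0.03136 + 0.00000j ; Δ = -0.00884 + 0.00000j
  [+1]  conj(Y_{4,1})(Ω₁) = -0.14372 - 0.02532j ; Y_{4,1}(Ω₂) = 0.04235 + 0.32983j ; Δ = 0.00227 - 0.04847j
  [+2]  conj(Y_{4,2})(Ω₁) = -0.28630 - 0.10411j ; Y_{4,2}(Ω₂) = 0.02650 - 0.00692j ; Δ = -0.00831 - 0.00078j
  [+3]  conj(Y_{4,3})(Ω₁) = 0.11321 + 0.06529j ; Y_{4,3}(Ω₂) = 0.13671 + 0.33926j ; Δ = -0.00667 + 0.04733j
  [+4]  conj(Y_{4,4})(Ω₁) = 0.33156 + 0.27788j ; Y_{4,4}(Ω₂) = 0.29259 - 0.16395j ; Δ = 0.14257 + 0.02694j
Σ over m = 0.25087 + 0.00000j; ×(4π/9) → 0.35028 + 0.00000j. Real part: 0.350276

0.350276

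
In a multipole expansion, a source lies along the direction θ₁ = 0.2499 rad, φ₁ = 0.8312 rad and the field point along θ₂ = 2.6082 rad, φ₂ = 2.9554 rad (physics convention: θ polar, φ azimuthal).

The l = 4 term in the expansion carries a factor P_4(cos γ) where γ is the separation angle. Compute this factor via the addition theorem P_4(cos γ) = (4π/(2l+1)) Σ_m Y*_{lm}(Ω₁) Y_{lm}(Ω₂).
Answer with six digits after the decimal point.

Term-by-term m-sum for l=4 (normalisation 4π/9 = 1.396263):
  m=-4: -0.00163 - 0.00030j × 0.02175 + 0.02005j = -0.00003 - 0.00004j  (running Σ = -0.00003 - 0.00004j)
  m=-3: -0.01463 + 0.01107j × 0.12014 + 0.07509j = -0.00259 + 0.00023j  (running Σ = -0.00262 + 0.00019j)
  m=-2: -0.01043 + 0.11352j × 0.33756 + 0.13185j = -0.01849 + 0.03694j  (running Σ = -0.02111 + 0.03714j)
  m=-1: 0.27291 + 0.29913j × 0.44583 + 0.08398j = 0.09655 + 0.15628j  (running Σ = 0.07545 + 0.19342j)
  m=0: 0.60134 + 0.00000j × -0.00020 + 0.00000j = -0.00012 + 0.00000j  (running Σ = 0.07533 + 0.19342j)
  m=1: -0.27291 + 0.29913j × -0.44583 + 0.08398j = 0.09655 - 0.15628j  (running Σ = 0.17188 + 0.03714j)
  m=2: -0.01043 - 0.11352j × 0.33756 - 0.13185j = -0.01849 - 0.03694j  (running Σ = 0.15339 + 0.00019j)
  m=3: 0.01463 + 0.01107j × -0.12014 + 0.07509j = -0.00259 - 0.00023j  (running Σ = 0.15080 - 0.00004j)
  m=4: -0.00163 + 0.00030j × 0.02175 - 0.02005j = -0.00003 + 0.00004j  (running Σ = 0.15077 + 0.00000j)
Accumulated sum 0.15077 + 0.00000j; after 4π/(2l+1) scaling, 0.21052 + 0.00000j ⇒ P_4 = 0.210518

0.210518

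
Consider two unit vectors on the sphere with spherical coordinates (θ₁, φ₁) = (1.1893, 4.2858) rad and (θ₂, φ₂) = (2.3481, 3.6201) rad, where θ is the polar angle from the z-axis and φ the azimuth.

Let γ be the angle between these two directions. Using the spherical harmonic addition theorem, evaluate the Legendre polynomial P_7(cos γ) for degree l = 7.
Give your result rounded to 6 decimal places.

Expand P_7 via completeness: Σ_{m} conj(Y_{7,m}) at Ω₁ times Y_{7,m} at Ω₂ —
  m=-7: Y*=0.04593 - 0.29304j  Y=0.04575 - 0.00965j  product -0.00073 - 0.01385j
  m=-6: Y*=0.37190 + 0.24475j  Y=0.16586 + 0.04600j  product 0.05043 + 0.05770j
  m=-5: Y*=-0.17146 + 0.10801j  Y=0.26676 + 0.24804j  product -0.07253 - 0.01372j
  m=-4: Y*=0.03282 + 0.24064j  Y=0.15180 + 0.42477j  product -0.09723 + 0.05047j
  m=-3: Y*=-0.28815 - 0.08631j  Y=-0.02775 + 0.20392j  product 0.02560 - 0.05636j
  m=-2: Y*=-0.08249 + 0.09450j  Y=0.14476 - 0.20546j  product 0.00748 + 0.03063j
  m=-1: Y*=-0.13110 - 0.28845j  Y=0.29528 - 0.15316j  product -0.08289 - 0.06509j
  m=+0: Y*=-0.08921 + 0.00000j  Y=-0.15933 + 0.00000j  product 0.01421 + 0.00000j
  m=+1: Y*=0.13110 - 0.28845j  Y=-0.29528 - 0.15316j  product -0.08289 + 0.06509j
  m=+2: Y*=-0.08249 - 0.09450j  Y=0.14476 + 0.20546j  product 0.00748 - 0.03063j
  m=+3: Y*=0.28815 - 0.08631j  Y=0.02775 + 0.20392j  product 0.02560 + 0.05636j
  m=+4: Y*=0.03282 - 0.24064j  Y=0.15180 - 0.42477j  product -0.09723 - 0.05047j
  m=+5: Y*=0.17146 + 0.10801j  Y=-0.26676 + 0.24804j  product -0.07253 + 0.01372j
  m=+6: Y*=0.37190 - 0.24475j  Y=0.16586 - 0.04600j  product 0.05043 - 0.05770j
  m=+7: Y*=-0.04593 - 0.29304j  Y=-0.04575 - 0.00965j  product -0.00073 + 0.01385j
Total Σ_m = -0.32555 - 0.00000j. Multiply by 0.837758: -0.27274 - 0.00000j. P_7(cos γ) = -0.272736

-0.272736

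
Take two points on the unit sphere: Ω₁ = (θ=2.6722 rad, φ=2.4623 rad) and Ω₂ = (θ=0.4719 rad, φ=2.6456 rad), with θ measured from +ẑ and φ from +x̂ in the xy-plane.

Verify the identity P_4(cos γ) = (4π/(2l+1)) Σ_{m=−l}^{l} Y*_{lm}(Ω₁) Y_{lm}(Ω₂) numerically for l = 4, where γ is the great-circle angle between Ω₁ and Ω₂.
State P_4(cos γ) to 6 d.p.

Expand P_4 via completeness: Σ_{m} conj(Y_{4,m}) at Ω₁ times Y_{4,m} at Ω₂ —
  [-4]  conj(Y_{4,-4})(Ω₁) = -0.016884-0.007630i ; Y_{4,-4}(Ω₂) = -0.007587+0.017307i ; Δ = +0.000260-0.000234i
  [-3]  conj(Y_{4,-3})(Ω₁) = -0.046524-0.092254i ; Y_{4,-3}(Ω₂) = -0.008663-0.104367i ; Δ = -0.009225+0.005655i
  [-2]  conj(Y_{4,-2})(Ω₁) = +0.065851-0.305639i ; Y_{4,-2}(Ω₂) = +0.172188+0.263497i ; Δ = +0.091874-0.035276i
  [-1]  conj(Y_{4,-1})(Ω₁) = +0.381269-0.307871i ; Y_{4,-1}(Ω₂) = -0.430186-0.232778i ; Δ = -0.235682+0.043691i
  [+0]  conj(Y_{4,0})(Ω₁) = +0.135483-0.000000i ; Y_{4,0}(Ω₂) = +0.129994+0.000000i ; Δ = +0.017612+0.000000i
  [+1]  conj(Y_{4,1})(Ω₁) = -0.381269-0.307871i ; Y_{4,1}(Ω₂) = +0.430186-0.232778i ; Δ = -0.235682-0.043691i
  [+2]  conj(Y_{4,2})(Ω₁) = +0.065851+0.305639i ; Y_{4,2}(Ω₂) = +0.172188-0.263497i ; Δ = +0.091874+0.035276i
  [+3]  conj(Y_{4,3})(Ω₁) = +0.046524-0.092254i ; Y_{4,3}(Ω₂) = +0.008663-0.104367i ; Δ = -0.009225-0.005655i
  [+4]  conj(Y_{4,4})(Ω₁) = -0.016884+0.007630i ; Y_{4,4}(Ω₂) = -0.007587-0.017307i ; Δ = +0.000260+0.000234i
Accumulated sum -0.287935-0.000000i; after 4π/(2l+1) scaling, -0.402033-0.000000i ⇒ P_4 = -0.402033

-0.402033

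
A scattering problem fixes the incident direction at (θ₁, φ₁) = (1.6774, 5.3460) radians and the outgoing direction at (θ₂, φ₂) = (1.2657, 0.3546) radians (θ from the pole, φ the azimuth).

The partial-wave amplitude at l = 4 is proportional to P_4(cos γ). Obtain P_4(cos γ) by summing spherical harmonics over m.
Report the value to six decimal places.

0.190026

Expand P_4 via completeness: Σ_{m} conj(Y_{4,m}) at Ω₁ times Y_{4,m} at Ω₂ —
  m=-4: (-0.355260, 0.246793) × (0.055603, -0.362030) = (0.069593, 0.142337)  (running Σ = (0.069593, 0.142337))
  m=-3: (0.123859, 0.042430) × (0.158417, -0.285220) = (0.031723, -0.028605)  (running Σ = (0.101316, 0.113732))
  m=-2: (0.091033, 0.290601) × (-0.085081, 0.073011) = (-0.028962, -0.018078)  (running Σ = (0.072354, 0.095654))
  m=-1: (0.086552, -0.117812) × (-0.301051, 0.111464) = (-0.012925, 0.045115)  (running Σ = (0.059429, 0.140769))
  m=0: (0.281902, -0.000000) × (0.061146, 0.000000) = (0.017237, 0.000000)  (running Σ = (0.076667, 0.140769))
  m=1: (-0.086552, -0.117812) × (0.301051, 0.111464) = (-0.012925, -0.045115)  (running Σ = (0.063742, 0.095654))
  m=2: (0.091033, -0.290601) × (-0.085081, -0.073011) = (-0.028962, 0.018078)  (running Σ = (0.034780, 0.113732))
  m=3: (-0.123859, 0.042430) × (-0.158417, -0.285220) = (0.031723, 0.028605)  (running Σ = (0.066503, 0.142337))
  m=4: (-0.355260, -0.246793) × (0.055603, 0.362030) = (0.069593, -0.142337)  (running Σ = (0.136096, 0.000000))
Total Σ_m = (0.136096, 0.000000). Multiply by 1.396263: (0.190026, 0.000000). P_4(cos γ) = 0.190026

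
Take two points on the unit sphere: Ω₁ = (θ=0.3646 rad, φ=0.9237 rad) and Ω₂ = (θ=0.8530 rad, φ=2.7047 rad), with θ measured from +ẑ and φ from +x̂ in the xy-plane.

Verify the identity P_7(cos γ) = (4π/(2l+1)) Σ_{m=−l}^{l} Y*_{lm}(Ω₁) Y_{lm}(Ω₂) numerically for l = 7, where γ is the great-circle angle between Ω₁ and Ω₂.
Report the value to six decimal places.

Summing Y*_{l m}(θ₁,φ₁)·Y_{l m}(θ₂,φ₂) over m ∈ [−7, 7]; prefactor 4π/(2·7+1) = 0.837758:
  [-7]  conj(Y_{7,-7})(Ω₁) = (0.000360, 0.000067) ; Y_{7,-7}(Ω₂) = (0.068564, -0.005728) ; Δ = (0.000025, 0.000003)
  [-6]  conj(Y_{7,-6})(Ω₁) = (0.002651, -0.002425) ; Y_{7,-6}(Ω₂) = (-0.195049, 0.111739) ; Δ = (-0.000246, 0.000769)
  [-5]  conj(Y_{7,-5})(Ω₁) = (-0.002052, -0.021789) ; Y_{7,-5}(Ω₂) = (0.236933, -0.336365) ; Δ = (-0.007815, -0.004472)
  [-4]  conj(Y_{7,-4})(Ω₁) = (-0.078718, -0.048611) ; Y_{7,-4}(Ω₂) = (-0.071701, 0.401372) ; Δ = (0.025155, -0.028110)
  [-3]  conj(Y_{7,-3})(Ω₁) = (-0.254063, 0.098686) ; Y_{7,-3}(Ω₂) = (-0.014716, -0.055291) ; Δ = (0.009195, 0.012595)
  [-2]  conj(Y_{7,-2})(Ω₁) = (-0.141780, 0.499434) ; Y_{7,-2}(Ω₂) = (-0.218313, -0.260768) ; Δ = (0.161189, -0.072061)
  [-1]  conj(Y_{7,-1})(Ω₁) = (0.288277, 0.381504) ; Y_{7,-1}(Ω₂) = (0.196345, 0.091691) ; Δ = (0.021621, 0.101339)
  [+0]  conj(Y_{7,0})(Ω₁) = (-0.174971, -0.000000) ; Y_{7,0}(Ω₂) = (0.283391, 0.000000) ; Δ = (-0.049585, -0.000000)
  [+1]  conj(Y_{7,1})(Ω₁) = (-0.288277, 0.381504) ; Y_{7,1}(Ω₂) = (-0.196345, 0.091691) ; Δ = (0.021621, -0.101339)
  [+2]  conj(Y_{7,2})(Ω₁) = (-0.141780, -0.499434) ; Y_{7,2}(Ω₂) = (-0.218313, 0.260768) ; Δ = (0.161189, 0.072061)
  [+3]  conj(Y_{7,3})(Ω₁) = (0.254063, 0.098686) ; Y_{7,3}(Ω₂) = (0.014716, -0.055291) ; Δ = (0.009195, -0.012595)
  [+4]  conj(Y_{7,4})(Ω₁) = (-0.078718, 0.048611) ; Y_{7,4}(Ω₂) = (-0.071701, -0.401372) ; Δ = (0.025155, 0.028110)
  [+5]  conj(Y_{7,5})(Ω₁) = (0.002052, -0.021789) ; Y_{7,5}(Ω₂) = (-0.236933, -0.336365) ; Δ = (-0.007815, 0.004472)
  [+6]  conj(Y_{7,6})(Ω₁) = (0.002651, 0.002425) ; Y_{7,6}(Ω₂) = (-0.195049, -0.111739) ; Δ = (-0.000246, -0.000769)
  [+7]  conj(Y_{7,7})(Ω₁) = (-0.000360, 0.000067) ; Y_{7,7}(Ω₂) = (-0.068564, -0.005728) ; Δ = (0.000025, -0.000003)
Accumulated sum (0.368663, 0.000000); after 4π/(2l+1) scaling, (0.308850, 0.000000) ⇒ P_7 = 0.308850

0.308850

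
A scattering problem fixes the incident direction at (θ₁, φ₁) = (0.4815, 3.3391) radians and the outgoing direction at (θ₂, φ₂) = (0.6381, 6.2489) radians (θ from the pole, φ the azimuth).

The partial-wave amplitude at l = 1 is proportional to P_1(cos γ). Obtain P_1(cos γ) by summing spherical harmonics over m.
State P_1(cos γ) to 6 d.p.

0.443420

Summing Y*_{l m}(θ₁,φ₁)·Y_{l m}(θ₂,φ₂) over m ∈ [−1, 1]; prefactor 4π/(2·1+1) = 4.188790:
  term(m=-1) = -0.03205 - 0.00756j   from Y*(Ω₁)=-0.15689 - 0.03140j, Y(Ω₂)=0.20568 + 0.00705j
  term(m=+0) = 0.16995 + 0.00000j   from Y*(Ω₁)=0.43305 + 0.00000j, Y(Ω₂)=0.39246 + 0.00000j
  term(m=+1) = -0.03205 + 0.00756j   from Y*(Ω₁)=0.15689 - 0.03140j, Y(Ω₂)=-0.20568 + 0.00705j
Σ over m = 0.10586 + 0.00000j; ×(4π/3) → 0.44342 + 0.00000j. Real part: 0.443420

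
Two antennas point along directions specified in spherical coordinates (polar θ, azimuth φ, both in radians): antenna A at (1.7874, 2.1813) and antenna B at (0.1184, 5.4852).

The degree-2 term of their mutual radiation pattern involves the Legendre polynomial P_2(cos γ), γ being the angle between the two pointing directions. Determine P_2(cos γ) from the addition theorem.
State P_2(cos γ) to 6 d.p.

Summing Y*_{l m}(θ₁,φ₁)·Y_{l m}(θ₂,φ₂) over m ∈ [−2, 2]; prefactor 4π/(2·2+1) = 2.513274:
  m=-2: Y*=-0.12626 - 0.34612j  Y=-0.00014 + 0.00539j  product 0.00188 - 0.00063j
  m=-1: Y*=0.09296 - 0.13286j  Y=0.06326 + 0.06488j  product 0.01450 - 0.00237j
  m=+0: Y*=-0.27169 + 0.00000j  Y=0.61758 + 0.00000j  product -0.16779 + 0.00000j
  m=+1: Y*=-0.09296 - 0.13286j  Y=-0.06326 + 0.06488j  product 0.01450 + 0.00237j
  m=+2: Y*=-0.12626 + 0.34612j  Y=-0.00014 - 0.00539j  product 0.00188 + 0.00063j
Σ over m = -0.13503 + 0.00000j; ×(4π/5) → -0.33935 + 0.00000j. Real part: -0.339355

-0.339355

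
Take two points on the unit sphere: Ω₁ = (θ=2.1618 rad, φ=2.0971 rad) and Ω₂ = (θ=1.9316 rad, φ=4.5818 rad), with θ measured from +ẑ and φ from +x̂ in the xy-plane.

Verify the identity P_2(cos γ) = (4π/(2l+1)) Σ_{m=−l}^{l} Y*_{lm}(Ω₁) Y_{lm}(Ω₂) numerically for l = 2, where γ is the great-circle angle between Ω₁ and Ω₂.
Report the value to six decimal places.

Addition theorem: P_2(cos γ) = (4π/5) Σ_m Y*_{lm}(Ω₁) Y_{lm}(Ω₂), m = −2…2:
  m=-2: -0.13192 - 0.23138j × -0.32667 - 0.08731j = 0.02289 + 0.08710j  (running Σ = 0.02289 + 0.08710j)
  m=-1: 0.17956 - 0.30907j × 0.03323 - 0.25300j = -0.07223 - 0.05570j  (running Σ = -0.04934 + 0.03141j)
  m=0: -0.02164 + 0.00000j × -0.19747 + 0.00000j = 0.00427 + 0.00000j  (running Σ = -0.04506 + 0.03141j)
  m=1: -0.17956 - 0.30907j × -0.03323 - 0.25300j = -0.07223 + 0.05570j  (running Σ = -0.11729 + 0.08710j)
  m=2: -0.13192 + 0.23138j × -0.32667 + 0.08731j = 0.02289 - 0.08710j  (running Σ = -0.09440 + 0.00000j)
Σ over m = -0.09440 + 0.00000j; ×(4π/5) → -0.23725 + 0.00000j. Real part: -0.237248

-0.237248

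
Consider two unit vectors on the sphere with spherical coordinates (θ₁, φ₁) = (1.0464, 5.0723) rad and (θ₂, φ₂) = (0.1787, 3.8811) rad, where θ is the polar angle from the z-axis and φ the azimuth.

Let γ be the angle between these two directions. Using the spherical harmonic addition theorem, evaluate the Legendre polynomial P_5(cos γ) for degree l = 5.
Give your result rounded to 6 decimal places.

-0.027534

Addition theorem: P_5(cos γ) = (4π/11) Σ_m Y*_{lm}(Ω₁) Y_{lm}(Ω₂), m = −5…5:
  m=-5: Y*=+0.219700+0.051154i  Y=+0.000070-0.000043i  product +0.000018-0.000006i
  m=-4: Y*=+0.053959+0.409060i  Y=-0.001418-0.000263i  product +0.000031-0.000594i
  m=-3: Y*=-0.248570+0.132924i  Y=+0.009045+0.011954i  product -0.003837-0.001769i
  m=-2: Y*=+0.118533+0.103924i  Y=+0.009201-0.099971i  product +0.011480-0.010894i
  m=-1: Y*=-0.116186+0.308758i  Y=-0.300153+0.273796i  product -0.049663-0.124486i
  m=+0: Y*=+0.082618-0.000000i  Y=+0.724313+0.000000i  product +0.059841+0.000000i
  m=+1: Y*=+0.116186+0.308758i  Y=+0.300153+0.273796i  product -0.049663+0.124486i
  m=+2: Y*=+0.118533-0.103924i  Y=+0.009201+0.099971i  product +0.011480+0.010894i
  m=+3: Y*=+0.248570+0.132924i  Y=-0.009045+0.011954i  product -0.003837+0.001769i
  m=+4: Y*=+0.053959-0.409060i  Y=-0.001418+0.000263i  product +0.000031+0.000594i
  m=+5: Y*=-0.219700+0.051154i  Y=-0.000070-0.000043i  product +0.000018+0.000006i
Total Σ_m = -0.024102+0.000000i. Multiply by 1.142397: -0.027534+0.000000i. P_5(cos γ) = -0.027534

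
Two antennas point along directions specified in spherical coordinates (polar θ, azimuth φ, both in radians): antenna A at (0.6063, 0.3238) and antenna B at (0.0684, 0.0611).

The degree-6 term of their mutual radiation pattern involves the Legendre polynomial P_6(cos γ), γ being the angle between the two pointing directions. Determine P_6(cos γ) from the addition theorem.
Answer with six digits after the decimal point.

Addition theorem: P_6(cos γ) = (4π/13) Σ_m Y*_{lm}(Ω₁) Y_{lm}(Ω₂), m = −6…6:
  m=-6: -0.00601 + 0.01541j × 0.00000 - 0.00000j = -0.00000 + 0.00000j  (running Σ = -0.00000 + 0.00000j)
  m=-5: -0.00398 + 0.08252j × 0.00000 - 0.00000j = 0.00000 + 0.00000j  (running Σ = 0.00000 + 0.00000j)
  m=-4: 0.06580 + 0.23269j × 0.00008 - 0.00002j = 0.00001 + 0.00002j  (running Σ = 0.00001 + 0.00002j)
  m=-3: 0.24743 + 0.36213j × 0.00162 - 0.00030j = 0.00051 + 0.00051j  (running Σ = 0.00052 + 0.00053j)
  m=-2: 0.32838 + 0.24840j × 0.02382 - 0.00293j = 0.00855 + 0.00496j  (running Σ = 0.00907 + 0.00549j)
  m=-1: -0.03843 - 0.01290j × 0.21962 - 0.01344j = -0.00861 - 0.00232j  (running Σ = 0.00046 + 0.00317j)
  m=0: -0.41987 + 0.00000j × 0.96774 + 0.00000j = -0.40632 + 0.00000j  (running Σ = -0.40586 + 0.00317j)
  m=1: 0.03843 - 0.01290j × -0.21962 - 0.01344j = -0.00861 + 0.00232j  (running Σ = -0.41448 + 0.00549j)
  m=2: 0.32838 - 0.24840j × 0.02382 + 0.00293j = 0.00855 - 0.00496j  (running Σ = -0.40593 + 0.00053j)
  m=3: -0.24743 + 0.36213j × -0.00162 - 0.00030j = 0.00051 - 0.00051j  (running Σ = -0.40542 + 0.00002j)
  m=4: 0.06580 - 0.23269j × 0.00008 + 0.00002j = 0.00001 - 0.00002j  (running Σ = -0.40541 + 0.00000j)
  m=5: 0.00398 + 0.08252j × -0.00000 - 0.00000j = 0.00000 - 0.00000j  (running Σ = -0.40541 + 0.00000j)
  m=6: -0.00601 - 0.01541j × 0.00000 + 0.00000j = -0.00000 - 0.00000j  (running Σ = -0.40541 + 0.00000j)
Accumulated sum -0.40541 + 0.00000j; after 4π/(2l+1) scaling, -0.39188 + 0.00000j ⇒ P_6 = -0.391885

-0.391885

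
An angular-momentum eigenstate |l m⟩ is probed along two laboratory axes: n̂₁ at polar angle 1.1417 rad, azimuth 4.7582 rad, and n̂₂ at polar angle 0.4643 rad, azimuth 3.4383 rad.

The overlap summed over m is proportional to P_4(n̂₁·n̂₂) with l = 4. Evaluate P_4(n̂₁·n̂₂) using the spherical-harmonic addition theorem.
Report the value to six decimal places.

Addition theorem: P_4(cos γ) = (4π/9) Σ_m Y*_{lm}(Ω₁) Y_{lm}(Ω₂), m = −4…4:
  [-4]  conj(Y_{4,-4})(Ω₁) = +0.297524+0.055138i ; Y_{4,-4}(Ω₂) = +0.006666-0.016498i ; Δ = +0.002893-0.004541i
  [-3]  conj(Y_{4,-3})(Ω₁) = -0.053646+0.387885i ; Y_{4,-3}(Ω₂) = -0.063242+0.078098i ; Δ = -0.026900-0.028720i
  [-2]  conj(Y_{4,-2})(Ω₁) = -0.058309-0.005357i ; Y_{4,-2}(Ω₂) = +0.255608-0.172411i ; Δ = -0.015828+0.008684i
  [-1]  conj(Y_{4,-1})(Ω₁) = -0.014658+0.319744i ; Y_{4,-1}(Ω₂) = -0.470310+0.143789i ; Δ = -0.039082-0.152487i
  [+0]  conj(Y_{4,0})(Ω₁) = -0.121042-0.000000i ; Y_{4,0}(Ω₂) = +0.146665+0.000000i ; Δ = -0.017753-0.000000i
  [+1]  conj(Y_{4,1})(Ω₁) = +0.014658+0.319744i ; Y_{4,1}(Ω₂) = +0.470310+0.143789i ; Δ = -0.039082+0.152487i
  [+2]  conj(Y_{4,2})(Ω₁) = -0.058309+0.005357i ; Y_{4,2}(Ω₂) = +0.255608+0.172411i ; Δ = -0.015828-0.008684i
  [+3]  conj(Y_{4,3})(Ω₁) = +0.053646+0.387885i ; Y_{4,3}(Ω₂) = +0.063242+0.078098i ; Δ = -0.026900+0.028720i
  [+4]  conj(Y_{4,4})(Ω₁) = +0.297524-0.055138i ; Y_{4,4}(Ω₂) = +0.006666+0.016498i ; Δ = +0.002893+0.004541i
Σ over m = -0.175587-0.000000i; ×(4π/9) → -0.245166-0.000000i. Real part: -0.245166

-0.245166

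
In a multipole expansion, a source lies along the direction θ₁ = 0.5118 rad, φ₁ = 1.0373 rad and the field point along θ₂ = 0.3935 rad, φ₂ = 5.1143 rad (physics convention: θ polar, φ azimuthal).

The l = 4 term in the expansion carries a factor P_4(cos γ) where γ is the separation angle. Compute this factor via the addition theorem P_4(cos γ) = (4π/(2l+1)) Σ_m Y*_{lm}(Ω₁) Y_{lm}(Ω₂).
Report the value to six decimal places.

-0.416391

Addition theorem: P_4(cos γ) = (4π/9) Σ_m Y*_{lm}(Ω₁) Y_{lm}(Ω₂), m = −4…4:
  m=-4: Y*=(-0.013592, -0.021527)  Y=(-0.000352, -0.009558)  product (-0.000201, 0.000137)
  m=-3: Y*=(-0.128134, 0.003806)  Y=(-0.060868, -0.023264)  product (0.007888, 0.002749)
  m=-2: Y*=(-0.167375, 0.303626)  Y=(-0.169650, 0.176019)  product (-0.025049, -0.080971)
  m=-1: Y*=(0.238438, 0.403705)  Y=(0.194695, 0.458054)  product (-0.138496, 0.187816)
  m=+0: Y*=(0.044369, -0.000000)  Y=(0.304230, 0.000000)  product (0.013498, 0.000000)
  m=+1: Y*=(-0.238438, 0.403705)  Y=(-0.194695, 0.458054)  product (-0.138496, -0.187816)
  m=+2: Y*=(-0.167375, -0.303626)  Y=(-0.169650, -0.176019)  product (-0.025049, 0.080971)
  m=+3: Y*=(0.128134, 0.003806)  Y=(0.060868, -0.023264)  product (0.007888, -0.002749)
  m=+4: Y*=(-0.013592, 0.021527)  Y=(-0.000352, 0.009558)  product (-0.000201, -0.000137)
Accumulated sum (-0.298218, 0.000000); after 4π/(2l+1) scaling, (-0.416391, 0.000000) ⇒ P_4 = -0.416391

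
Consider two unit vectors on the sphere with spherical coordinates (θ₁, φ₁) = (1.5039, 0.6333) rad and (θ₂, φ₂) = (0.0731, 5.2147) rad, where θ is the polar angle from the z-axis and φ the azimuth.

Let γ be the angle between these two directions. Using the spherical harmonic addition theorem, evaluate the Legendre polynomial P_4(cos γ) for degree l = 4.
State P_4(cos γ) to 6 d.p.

0.362799

Summing Y*_{l m}(θ₁,φ₁)·Y_{l m}(θ₂,φ₂) over m ∈ [−4, 4]; prefactor 4π/(2·4+1) = 1.396263:
  term(m=-4) = +0.000005+0.000003i   from Y*(Ω₁)=-0.359890+0.250674i, Y(Ω₂)=-0.000005-0.000011i
  term(m=-3) = +0.000015-0.000037i   from Y*(Ω₁)=-0.026861+0.078649i, Y(Ω₂)=-0.000485-0.000031i
  term(m=-2) = +0.003315+0.000889i   from Y*(Ω₁)=-0.096631-0.307800i, Y(Ω₂)=-0.005707+0.008979i
  term(m=-1) = +0.001671-0.012682i   from Y*(Ω₁)=-0.075508-0.055437i, Y(Ω₂)=+0.065743+0.119684i
  term(m=+0) = +0.249823+0.000000i   from Y*(Ω₁)=+0.303250-0.000000i, Y(Ω₂)=+0.823819+0.000000i
  term(m=+1) = +0.001671+0.012682i   from Y*(Ω₁)=+0.075508-0.055437i, Y(Ω₂)=-0.065743+0.119684i
  term(m=+2) = +0.003315-0.000889i   from Y*(Ω₁)=-0.096631+0.307800i, Y(Ω₂)=-0.005707-0.008979i
  term(m=+3) = +0.000015+0.000037i   from Y*(Ω₁)=+0.026861+0.078649i, Y(Ω₂)=+0.000485-0.000031i
  term(m=+4) = +0.000005-0.000003i   from Y*(Ω₁)=-0.359890-0.250674i, Y(Ω₂)=-0.000005+0.000011i
Total Σ_m = +0.259835+0.000000i. Multiply by 1.396263: +0.362799+0.000000i. P_4(cos γ) = 0.362799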